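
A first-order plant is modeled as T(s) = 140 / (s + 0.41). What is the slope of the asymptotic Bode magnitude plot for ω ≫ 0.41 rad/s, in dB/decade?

-20 dB/decade

With 0 zeros and 1 pole, the high-frequency asymptotic slope is 20 × (0 − 1) = -20 dB/decade.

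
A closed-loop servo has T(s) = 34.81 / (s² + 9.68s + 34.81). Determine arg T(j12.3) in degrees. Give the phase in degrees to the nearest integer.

∠[(j12.3)² + 9.68(j12.3) + 34.81] = ∠[-116.48 + j119.06] = 134.37°
∠T(j12.3) = −134.37° = -134.37°

-134 deg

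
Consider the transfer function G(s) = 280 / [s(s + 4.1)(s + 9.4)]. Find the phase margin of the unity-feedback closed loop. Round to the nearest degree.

Gain crossover: |G(jω)| = 1 at ω ≈ 4.45 rad/sec.
∠G(j4.45) = −90° − arctan(4.45/4.1) − arctan(4.45/9.4) ≈ -162.67°
PM = 180° + (-162.67°) = 17.33°

17°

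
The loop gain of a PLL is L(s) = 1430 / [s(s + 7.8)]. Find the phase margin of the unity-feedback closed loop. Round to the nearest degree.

12°

Gain crossover: |L(jω)| = 1 at ω ≈ 37.4 rad/s.
∠L(j37.4) = −90° − arctan(37.4/7.8) ≈ -168.22°
PM = 180° + (-168.22°) = 11.78°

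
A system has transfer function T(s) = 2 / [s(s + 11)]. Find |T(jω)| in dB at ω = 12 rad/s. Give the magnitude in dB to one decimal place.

|j12 + 11| = √(12² + 11²) = 16.28
|j12| = 12
|T(j12)| = 2 / (16.28 × 12) = 0.010238
20 log₁₀(0.010238) = -39.80 dB

-39.8 dB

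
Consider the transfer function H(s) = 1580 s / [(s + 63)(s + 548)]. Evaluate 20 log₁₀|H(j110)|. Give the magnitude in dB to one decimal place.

7.8 dB

|j110| = 110
|j110 + 63| = √(110² + 63²) = 126.8
|j110 + 548| = √(110² + 548²) = 558.9
|H(j110)| = 1580 × 110 / (126.8 × 558.9) = 2.453
20 log₁₀(2.453) = 7.79 dB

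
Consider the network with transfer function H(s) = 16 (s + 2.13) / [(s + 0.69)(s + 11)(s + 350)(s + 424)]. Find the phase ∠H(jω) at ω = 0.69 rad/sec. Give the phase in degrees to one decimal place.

-30.8°

∠(j0.69 + 2.13) = arctan(0.69/2.13) = 17.95°
∠(j0.69 + 0.69) = arctan(0.69/0.69) = 45.00°
∠(j0.69 + 11) = arctan(0.69/11) = 3.59°
∠(j0.69 + 350) = arctan(0.69/350) = 0.11°
∠(j0.69 + 424) = arctan(0.69/424) = 0.09°
∠H(j0.69) = 17.95° − (45.00° + 3.59° + 0.11° + 0.09°) = -30.85°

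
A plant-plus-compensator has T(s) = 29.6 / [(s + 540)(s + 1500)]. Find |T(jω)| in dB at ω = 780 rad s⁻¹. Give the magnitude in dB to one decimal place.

|j780 + 540| = √(780² + 540²) = 948.7
|j780 + 1500| = √(780² + 1500²) = 1691
|T(j780)| = 29.6 / (948.7 × 1691) = 1.8455e-05
20 log₁₀(1.8455e-05) = -94.68 dB

-94.7 dB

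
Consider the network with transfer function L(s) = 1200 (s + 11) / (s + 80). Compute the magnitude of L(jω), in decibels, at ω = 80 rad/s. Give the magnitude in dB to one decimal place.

|j80 + 11| = √(80² + 11²) = 80.75
|j80 + 80| = √(80² + 80²) = 113.1
|L(j80)| = 1200 × 80.75 / 113.1 = 856.51
20 log₁₀(856.51) = 58.65 dB

58.7 dB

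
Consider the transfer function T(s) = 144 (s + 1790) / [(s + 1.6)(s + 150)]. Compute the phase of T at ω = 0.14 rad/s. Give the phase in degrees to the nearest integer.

∠(j0.14 + 1790) = arctan(0.14/1790) = 0.00°
∠(j0.14 + 1.6) = arctan(0.14/1.6) = 5.00°
∠(j0.14 + 150) = arctan(0.14/150) = 0.05°
∠T(j0.14) = 0.00° − (5.00° + 0.05°) = -5.05°

-5°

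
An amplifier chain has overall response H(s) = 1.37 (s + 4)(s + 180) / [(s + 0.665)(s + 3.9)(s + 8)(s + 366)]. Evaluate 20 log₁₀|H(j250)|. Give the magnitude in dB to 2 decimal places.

|j250 + 4| = √(250² + 4²) = 250
|j250 + 180| = √(250² + 180²) = 308.1
|j250 + 0.665| = √(250² + 0.665²) = 250
|j250 + 3.9| = √(250² + 3.9²) = 250
|j250 + 8| = √(250² + 8²) = 250.1
|j250 + 366| = √(250² + 366²) = 443.2
|H(j250)| = 1.37 × 250 × 308.1 / (250 × 250 × 250.1 × 443.2) = 1.5227e-05
20 log₁₀(1.5227e-05) = -96.348 dB

-96.35 dB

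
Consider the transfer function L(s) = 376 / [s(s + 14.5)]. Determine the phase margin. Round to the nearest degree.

41 deg

Gain crossover: |L(jω)| = 1 at ω ≈ 16.9 rad s⁻¹.
∠L(j16.9) = −90° − arctan(16.9/14.5) ≈ -139.36°
PM = 180° + (-139.36°) = 40.64°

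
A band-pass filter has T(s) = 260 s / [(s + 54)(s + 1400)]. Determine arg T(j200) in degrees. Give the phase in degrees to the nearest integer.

7°

∠(j200) = 90.00°
∠(j200 + 54) = arctan(200/54) = 74.89°
∠(j200 + 1400) = arctan(200/1400) = 8.13°
∠T(j200) = 90.00° − (74.89° + 8.13°) = 6.98°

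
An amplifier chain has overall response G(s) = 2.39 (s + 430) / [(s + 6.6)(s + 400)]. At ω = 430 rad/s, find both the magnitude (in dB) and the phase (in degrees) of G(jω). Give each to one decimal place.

|G| = -44.8 dB, ∠G = -91.2°

|j430 + 430| = √(430² + 430²) = 608.1
|j430 + 6.6| = √(430² + 6.6²) = 430.1
|j430 + 400| = √(430² + 400²) = 587.3
|G(j430)| = 2.39 × 608.1 / (430.1 × 587.3) = 0.0057546
20 log₁₀(0.0057546) = -44.80 dB
∠(j430 + 430) = arctan(430/430) = 45.00°
∠(j430 + 6.6) = arctan(430/6.6) = 89.12°
∠(j430 + 400) = arctan(430/400) = 47.07°
∠G(j430) = 45.00° − (89.12° + 47.07°) = -91.19°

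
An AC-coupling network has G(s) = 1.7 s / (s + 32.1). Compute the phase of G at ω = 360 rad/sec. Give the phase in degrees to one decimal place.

∠(j360) = 90.00°
∠(j360 + 32.1) = arctan(360/32.1) = 84.90°
∠G(j360) = 90.00° − 84.90° = 5.10°

5.1°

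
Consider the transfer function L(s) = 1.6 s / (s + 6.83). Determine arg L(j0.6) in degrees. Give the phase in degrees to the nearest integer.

85°

∠(j0.6) = 90.00°
∠(j0.6 + 6.83) = arctan(0.6/6.83) = 5.02°
∠L(j0.6) = 90.00° − 5.02° = 84.98°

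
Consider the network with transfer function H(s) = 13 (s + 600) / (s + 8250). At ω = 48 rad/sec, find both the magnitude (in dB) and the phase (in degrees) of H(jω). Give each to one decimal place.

|j48 + 600| = √(48² + 600²) = 601.9
|j48 + 8250| = √(48² + 8250²) = 8250
|H(j48)| = 13 × 601.9 / 8250 = 0.94846
20 log₁₀(0.94846) = -0.46 dB
∠(j48 + 600) = arctan(48/600) = 4.57°
∠(j48 + 8250) = arctan(48/8250) = 0.33°
∠H(j48) = 4.57° − 0.33° = 4.24°

|H| = -0.5 dB, ∠H = 4.2°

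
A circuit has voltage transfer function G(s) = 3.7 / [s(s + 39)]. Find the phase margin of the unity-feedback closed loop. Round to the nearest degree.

Gain crossover: |G(jω)| = 1 at ω ≈ 0.0949 rad/sec.
∠G(j0.0949) = −90° − arctan(0.0949/39) ≈ -90.14°
PM = 180° + (-90.14°) = 89.86°

90°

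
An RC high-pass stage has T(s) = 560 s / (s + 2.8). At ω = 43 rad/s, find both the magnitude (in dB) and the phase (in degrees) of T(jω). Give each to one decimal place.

|j43| = 43
|j43 + 2.8| = √(43² + 2.8²) = 43.09
|T(j43)| = 560 × 43 / 43.09 = 558.82
20 log₁₀(558.82) = 54.95 dB
∠(j43) = 90.00°
∠(j43 + 2.8) = arctan(43/2.8) = 86.27°
∠T(j43) = 90.00° − 86.27° = 3.73°

|T| = 54.9 dB, ∠T = 3.7°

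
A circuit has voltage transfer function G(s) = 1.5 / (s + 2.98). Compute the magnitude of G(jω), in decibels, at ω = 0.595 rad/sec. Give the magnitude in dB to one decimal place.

-6.1 dB

|j0.595 + 2.98| = √(0.595² + 2.98²) = 3.039
|G(j0.595)| = 1.5 / 3.039 = 0.49361
20 log₁₀(0.49361) = -6.13 dB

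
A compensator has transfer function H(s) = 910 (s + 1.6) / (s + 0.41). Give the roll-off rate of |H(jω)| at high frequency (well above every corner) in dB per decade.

0 dB/decade

With 1 zero and 1 pole, the high-frequency asymptotic slope is 20 × (1 − 1) = 0 dB/decade.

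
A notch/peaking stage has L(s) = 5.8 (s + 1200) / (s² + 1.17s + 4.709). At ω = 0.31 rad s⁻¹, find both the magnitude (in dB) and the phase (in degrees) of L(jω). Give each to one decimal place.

|L| = 63.5 dB, ∠L = -4.5°

|j0.31 + 1200| = √(0.31² + 1200²) = 1200
|(j0.31)² + 1.17(j0.31) + 4.709| = |4.6129 + j0.3627| = 4.627
|L(j0.31)| = 5.8 × 1200 / 4.627 = 1504.2
20 log₁₀(1504.2) = 63.55 dB
∠(j0.31 + 1200) = arctan(0.31/1200) = 0.01°
∠[(j0.31)² + 1.17(j0.31) + 4.709] = ∠[4.6129 + j0.3627] = 4.50°
∠L(j0.31) = 0.01° − 4.50° = -4.48°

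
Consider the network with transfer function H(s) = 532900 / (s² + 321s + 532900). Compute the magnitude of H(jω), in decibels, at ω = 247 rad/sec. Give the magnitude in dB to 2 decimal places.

|(j247)² + 321(j247) + 532900| = |4.7189e+05 + j79287| = 4.785e+05
|H(j247)| = 532900 / 4.785e+05 = 1.1137
20 log₁₀(1.1137) = 0.935 dB

0.94 dB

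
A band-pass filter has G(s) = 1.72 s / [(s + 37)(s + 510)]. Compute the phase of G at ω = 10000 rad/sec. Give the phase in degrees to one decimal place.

-86.9°

∠(j10000) = 90.00°
∠(j10000 + 37) = arctan(10000/37) = 89.79°
∠(j10000 + 510) = arctan(10000/510) = 87.08°
∠G(j10000) = 90.00° − (89.79° + 87.08°) = -86.87°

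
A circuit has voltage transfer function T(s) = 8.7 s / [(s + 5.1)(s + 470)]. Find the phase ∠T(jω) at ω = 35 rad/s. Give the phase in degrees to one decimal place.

∠(j35) = 90.00°
∠(j35 + 5.1) = arctan(35/5.1) = 81.71°
∠(j35 + 470) = arctan(35/470) = 4.26°
∠T(j35) = 90.00° − (81.71° + 4.26°) = 4.03°

4.0°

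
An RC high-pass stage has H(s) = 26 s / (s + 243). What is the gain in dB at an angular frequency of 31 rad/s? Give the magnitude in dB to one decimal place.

|j31| = 31
|j31 + 243| = √(31² + 243²) = 245
|H(j31)| = 26 × 31 / 245 = 3.2902
20 log₁₀(3.2902) = 10.34 dB

10.3 dB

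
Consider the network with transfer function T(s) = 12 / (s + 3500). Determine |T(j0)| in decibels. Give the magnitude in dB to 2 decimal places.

T(0) = 12 / 3500 = 0.0034286
20 log₁₀(0.0034286) = -49.298 dB

-49.30 dB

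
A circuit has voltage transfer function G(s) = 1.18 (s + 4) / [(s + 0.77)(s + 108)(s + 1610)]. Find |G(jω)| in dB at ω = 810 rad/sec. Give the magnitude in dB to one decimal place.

-121.9 dB

|j810 + 4| = √(810² + 4²) = 810
|j810 + 0.77| = √(810² + 0.77²) = 810
|j810 + 108| = √(810² + 108²) = 817.2
|j810 + 1610| = √(810² + 1610²) = 1802
|G(j810)| = 1.18 × 810 / (810 × 817.2 × 1802) = 8.0122e-07
20 log₁₀(8.0122e-07) = -121.92 dB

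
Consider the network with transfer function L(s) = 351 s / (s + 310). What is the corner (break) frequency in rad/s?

The single real pole at s = −310 gives a corner at ω = 310 rad/s.

310 rad/s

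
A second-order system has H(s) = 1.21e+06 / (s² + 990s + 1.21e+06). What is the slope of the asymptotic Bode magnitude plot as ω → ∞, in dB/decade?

-40 dB/decade

With 0 zeros and 2 poles, the high-frequency asymptotic slope is 20 × (0 − 2) = -40 dB/decade.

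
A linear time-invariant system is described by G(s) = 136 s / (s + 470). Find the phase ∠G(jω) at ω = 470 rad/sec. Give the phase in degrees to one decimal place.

∠(j470) = 90.00°
∠(j470 + 470) = arctan(470/470) = 45.00°
∠G(j470) = 90.00° − 45.00° = 45.00°

45.0°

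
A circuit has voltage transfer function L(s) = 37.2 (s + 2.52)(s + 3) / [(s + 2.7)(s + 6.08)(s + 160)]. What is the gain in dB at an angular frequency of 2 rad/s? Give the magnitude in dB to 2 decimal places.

|j2 + 2.52| = √(2² + 2.52²) = 3.217
|j2 + 3| = √(2² + 3²) = 3.606
|j2 + 2.7| = √(2² + 2.7²) = 3.36
|j2 + 6.08| = √(2² + 6.08²) = 6.4
|j2 + 160| = √(2² + 160²) = 160
|L(j2)| = 37.2 × 3.217 × 3.606 / (3.36 × 6.4 × 160) = 0.12539
20 log₁₀(0.12539) = -18.034 dB

-18.03 dB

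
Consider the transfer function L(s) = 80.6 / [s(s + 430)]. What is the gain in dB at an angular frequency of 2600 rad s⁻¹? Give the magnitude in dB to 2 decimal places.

|j2600 + 430| = √(2600² + 430²) = 2635
|j2600| = 2600
|L(j2600)| = 80.6 / (2635 × 2600) = 1.1763e-05
20 log₁₀(1.1763e-05) = -98.589 dB

-98.59 dB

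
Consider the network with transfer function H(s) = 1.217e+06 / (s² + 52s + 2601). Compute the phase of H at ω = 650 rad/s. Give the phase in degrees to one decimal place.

-175.4°

∠[(j650)² + 52(j650) + 2601] = ∠[-4.199e+05 + j33800] = 175.40°
∠H(j650) = −175.40° = -175.40°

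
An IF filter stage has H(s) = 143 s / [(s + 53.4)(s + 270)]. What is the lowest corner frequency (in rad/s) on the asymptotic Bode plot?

Break frequencies occur at each pole and zero magnitude: 53.4 rad/s, 270 rad/s.
The lowest is 53.4 rad/s.

53.4 rad/s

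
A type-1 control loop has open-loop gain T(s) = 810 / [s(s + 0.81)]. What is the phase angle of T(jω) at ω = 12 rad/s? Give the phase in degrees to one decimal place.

∠(j12 + 0.81) = arctan(12/0.81) = 86.14°
∠(j12) = 90.00°
∠T(j12) = − (86.14° + 90.00°) = -176.14°

-176.1°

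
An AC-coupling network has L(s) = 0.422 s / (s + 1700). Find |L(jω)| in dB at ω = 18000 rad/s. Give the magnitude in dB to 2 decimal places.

-7.53 dB

|j18000| = 1.8e+04
|j18000 + 1700| = √(18000² + 1700²) = 1.808e+04
|L(j18000)| = 0.422 × 1.8e+04 / 1.808e+04 = 0.42013
20 log₁₀(0.42013) = -7.532 dB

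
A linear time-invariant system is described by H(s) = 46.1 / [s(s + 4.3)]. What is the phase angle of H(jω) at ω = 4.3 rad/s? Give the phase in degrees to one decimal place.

-135.0°

∠(j4.3 + 4.3) = arctan(4.3/4.3) = 45.00°
∠(j4.3) = 90.00°
∠H(j4.3) = − (45.00° + 90.00°) = -135.00°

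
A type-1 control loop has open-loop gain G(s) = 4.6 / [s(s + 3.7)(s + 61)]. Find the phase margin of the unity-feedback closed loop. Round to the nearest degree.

Gain crossover: |G(jω)| = 1 at ω ≈ 0.0204 rad/sec.
∠G(j0.0204) = −90° − arctan(0.0204/3.7) − arctan(0.0204/61) ≈ -90.33°
PM = 180° + (-90.33°) = 89.67°

90 deg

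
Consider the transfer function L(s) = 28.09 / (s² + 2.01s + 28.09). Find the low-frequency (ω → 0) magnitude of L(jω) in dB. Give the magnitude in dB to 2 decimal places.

0.00 dB

L(0) = 28.09 / 28.09 = 1
20 log₁₀(1) = 0.000 dB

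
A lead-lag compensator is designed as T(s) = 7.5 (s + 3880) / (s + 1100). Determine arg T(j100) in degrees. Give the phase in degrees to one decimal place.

∠(j100 + 3880) = arctan(100/3880) = 1.48°
∠(j100 + 1100) = arctan(100/1100) = 5.19°
∠T(j100) = 1.48° − 5.19° = -3.72°

-3.7°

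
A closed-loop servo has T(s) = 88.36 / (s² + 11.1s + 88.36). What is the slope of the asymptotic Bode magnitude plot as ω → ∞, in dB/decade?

-40 dB/decade

With 0 zeros and 2 poles, the high-frequency asymptotic slope is 20 × (0 − 2) = -40 dB/decade.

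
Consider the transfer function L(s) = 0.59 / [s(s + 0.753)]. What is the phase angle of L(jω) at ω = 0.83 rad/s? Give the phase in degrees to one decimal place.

∠(j0.83 + 0.753) = arctan(0.83/0.753) = 47.78°
∠(j0.83) = 90.00°
∠L(j0.83) = − (47.78° + 90.00°) = -137.78°

-137.8°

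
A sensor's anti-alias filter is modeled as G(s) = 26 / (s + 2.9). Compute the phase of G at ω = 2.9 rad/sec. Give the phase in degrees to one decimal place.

-45.0°

∠(j2.9 + 2.9) = arctan(2.9/2.9) = 45.00°
∠G(j2.9) = −45.00° = -45.00°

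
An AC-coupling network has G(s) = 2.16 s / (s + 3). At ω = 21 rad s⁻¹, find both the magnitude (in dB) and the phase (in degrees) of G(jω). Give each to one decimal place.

|G| = 6.6 dB, ∠G = 8.1°

|j21| = 21
|j21 + 3| = √(21² + 3²) = 21.21
|G(j21)| = 2.16 × 21 / 21.21 = 2.1383
20 log₁₀(2.1383) = 6.60 dB
∠(j21) = 90.00°
∠(j21 + 3) = arctan(21/3) = 81.87°
∠G(j21) = 90.00° − 81.87° = 8.13°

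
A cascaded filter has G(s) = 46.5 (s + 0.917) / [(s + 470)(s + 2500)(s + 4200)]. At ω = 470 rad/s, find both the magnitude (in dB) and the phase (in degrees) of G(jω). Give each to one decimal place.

|G| = -110.3 dB, ∠G = 27.9°

|j470 + 0.917| = √(470² + 0.917²) = 470
|j470 + 470| = √(470² + 470²) = 664.7
|j470 + 2500| = √(470² + 2500²) = 2544
|j470 + 4200| = √(470² + 4200²) = 4226
|G(j470)| = 46.5 × 470 / (664.7 × 2544 × 4226) = 3.0585e-06
20 log₁₀(3.0585e-06) = -110.29 dB
∠(j470 + 0.917) = arctan(470/0.917) = 89.89°
∠(j470 + 470) = arctan(470/470) = 45.00°
∠(j470 + 2500) = arctan(470/2500) = 10.65°
∠(j470 + 4200) = arctan(470/4200) = 6.39°
∠G(j470) = 89.89° − (45.00° + 10.65° + 6.39°) = 27.86°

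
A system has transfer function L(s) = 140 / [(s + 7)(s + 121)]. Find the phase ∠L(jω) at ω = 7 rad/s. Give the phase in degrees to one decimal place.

∠(j7 + 7) = arctan(7/7) = 45.00°
∠(j7 + 121) = arctan(7/121) = 3.31°
∠L(j7) = − (45.00° + 3.31°) = -48.31°

-48.3 deg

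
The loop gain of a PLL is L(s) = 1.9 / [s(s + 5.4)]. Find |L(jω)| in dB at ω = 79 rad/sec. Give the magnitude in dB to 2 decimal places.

-70.35 dB

|j79 + 5.4| = √(79² + 5.4²) = 79.18
|j79| = 79
|L(j79)| = 1.9 / (79.18 × 79) = 0.00030373
20 log₁₀(0.00030373) = -70.350 dB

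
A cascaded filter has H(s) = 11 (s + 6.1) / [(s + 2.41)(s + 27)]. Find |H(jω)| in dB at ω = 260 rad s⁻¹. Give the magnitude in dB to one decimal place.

-27.5 dB

|j260 + 6.1| = √(260² + 6.1²) = 260.1
|j260 + 2.41| = √(260² + 2.41²) = 260
|j260 + 27| = √(260² + 27²) = 261.4
|H(j260)| = 11 × 260.1 / (260 × 261.4) = 0.042091
20 log₁₀(0.042091) = -27.52 dB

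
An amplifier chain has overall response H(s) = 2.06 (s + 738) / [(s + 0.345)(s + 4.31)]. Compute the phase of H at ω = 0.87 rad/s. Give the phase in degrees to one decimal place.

-79.7 deg

∠(j0.87 + 738) = arctan(0.87/738) = 0.07°
∠(j0.87 + 0.345) = arctan(0.87/0.345) = 68.37°
∠(j0.87 + 4.31) = arctan(0.87/4.31) = 11.41°
∠H(j0.87) = 0.07° − (68.37° + 11.41°) = -79.71°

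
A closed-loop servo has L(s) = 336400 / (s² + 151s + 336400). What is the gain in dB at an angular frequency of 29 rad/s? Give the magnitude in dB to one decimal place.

0.0 dB

|(j29)² + 151(j29) + 336400| = |3.3556e+05 + j4379| = 3.356e+05
|L(j29)| = 336400 / 3.356e+05 = 1.0024
20 log₁₀(1.0024) = 0.02 dB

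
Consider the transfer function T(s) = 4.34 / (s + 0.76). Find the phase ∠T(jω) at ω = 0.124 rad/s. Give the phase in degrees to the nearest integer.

-9°

∠(j0.124 + 0.76) = arctan(0.124/0.76) = 9.27°
∠T(j0.124) = −9.27° = -9.27°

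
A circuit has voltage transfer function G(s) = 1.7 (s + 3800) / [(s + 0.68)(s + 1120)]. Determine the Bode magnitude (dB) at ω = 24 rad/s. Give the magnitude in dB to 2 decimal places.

|j24 + 3800| = √(24² + 3800²) = 3800
|j24 + 0.68| = √(24² + 0.68²) = 24.01
|j24 + 1120| = √(24² + 1120²) = 1120
|G(j24)| = 1.7 × 3800 / (24.01 × 1120) = 0.24018
20 log₁₀(0.24018) = -12.389 dB

-12.39 dB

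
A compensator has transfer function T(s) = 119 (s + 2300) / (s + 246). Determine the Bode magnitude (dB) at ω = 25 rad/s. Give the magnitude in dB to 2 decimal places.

60.88 dB

|j25 + 2300| = √(25² + 2300²) = 2300
|j25 + 246| = √(25² + 246²) = 247.3
|T(j25)| = 119 × 2300 / 247.3 = 1107
20 log₁₀(1107) = 60.883 dB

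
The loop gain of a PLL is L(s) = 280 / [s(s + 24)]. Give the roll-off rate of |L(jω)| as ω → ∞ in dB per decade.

With 0 zeros and 2 poles, the high-frequency asymptotic slope is 20 × (0 − 2) = -40 dB/decade.

-40 dB/decade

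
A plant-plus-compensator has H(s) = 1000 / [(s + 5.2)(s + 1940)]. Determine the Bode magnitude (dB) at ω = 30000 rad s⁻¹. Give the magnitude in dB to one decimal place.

|j30000 + 5.2| = √(30000² + 5.2²) = 3e+04
|j30000 + 1940| = √(30000² + 1940²) = 3.006e+04
|H(j30000)| = 1000 / (3e+04 × 3.006e+04) = 1.1088e-06
20 log₁₀(1.1088e-06) = -119.10 dB

-119.1 dB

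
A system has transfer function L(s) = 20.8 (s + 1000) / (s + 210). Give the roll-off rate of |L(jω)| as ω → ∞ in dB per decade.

0 dB/decade

With 1 zero and 1 pole, the high-frequency asymptotic slope is 20 × (1 − 1) = 0 dB/decade.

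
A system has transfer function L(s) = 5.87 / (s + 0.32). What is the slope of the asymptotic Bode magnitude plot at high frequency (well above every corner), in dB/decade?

With 0 zeros and 1 pole, the high-frequency asymptotic slope is 20 × (0 − 1) = -20 dB/decade.

-20 dB/decade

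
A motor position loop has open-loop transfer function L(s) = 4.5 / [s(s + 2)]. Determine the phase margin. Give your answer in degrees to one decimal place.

Gain crossover: |L(jω)| = 1 at ω ≈ 1.71 rad/s.
∠L(j1.71) = −90° − arctan(1.71/2) ≈ -130.53°
PM = 180° + (-130.53°) = 49.47°

49.5°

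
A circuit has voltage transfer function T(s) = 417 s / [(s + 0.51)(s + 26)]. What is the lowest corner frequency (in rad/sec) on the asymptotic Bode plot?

Break frequencies occur at each pole and zero magnitude: 0.51 rad/sec, 26 rad/sec.
The lowest is 0.51 rad/sec.

0.51 rad/sec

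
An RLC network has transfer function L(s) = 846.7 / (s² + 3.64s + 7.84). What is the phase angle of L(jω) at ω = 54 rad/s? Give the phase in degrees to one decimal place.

-176.1°

∠[(j54)² + 3.64(j54) + 7.84] = ∠[-2908.2 + j196.56] = 176.13°
∠L(j54) = −176.13° = -176.13°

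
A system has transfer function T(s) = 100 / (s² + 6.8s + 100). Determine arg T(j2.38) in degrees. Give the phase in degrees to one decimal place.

-9.7°

∠[(j2.38)² + 6.8(j2.38) + 100] = ∠[94.336 + j16.184] = 9.73°
∠T(j2.38) = −9.73° = -9.73°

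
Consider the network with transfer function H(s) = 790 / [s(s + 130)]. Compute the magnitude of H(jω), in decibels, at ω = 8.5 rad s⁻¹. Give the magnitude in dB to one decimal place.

-2.9 dB

|j8.5 + 130| = √(8.5² + 130²) = 130.3
|j8.5| = 8.5
|H(j8.5)| = 790 / (130.3 × 8.5) = 0.71341
20 log₁₀(0.71341) = -2.93 dB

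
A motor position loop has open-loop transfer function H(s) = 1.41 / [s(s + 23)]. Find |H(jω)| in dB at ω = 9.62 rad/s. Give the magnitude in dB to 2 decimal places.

|j9.62 + 23| = √(9.62² + 23²) = 24.93
|j9.62| = 9.62
|H(j9.62)| = 1.41 / (24.93 × 9.62) = 0.0058791
20 log₁₀(0.0058791) = -44.614 dB

-44.61 dB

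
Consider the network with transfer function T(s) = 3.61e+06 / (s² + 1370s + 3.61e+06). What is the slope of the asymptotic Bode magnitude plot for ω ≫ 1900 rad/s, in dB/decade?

With 0 zeros and 2 poles, the high-frequency asymptotic slope is 20 × (0 − 2) = -40 dB/decade.

-40 dB/decade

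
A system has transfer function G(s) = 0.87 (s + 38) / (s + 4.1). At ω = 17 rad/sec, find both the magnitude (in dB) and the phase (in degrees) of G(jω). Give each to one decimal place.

|G| = 6.3 dB, ∠G = -52.3°

|j17 + 38| = √(17² + 38²) = 41.63
|j17 + 4.1| = √(17² + 4.1²) = 17.49
|G(j17)| = 0.87 × 41.63 / 17.49 = 2.0711
20 log₁₀(2.0711) = 6.32 dB
∠(j17 + 38) = arctan(17/38) = 24.10°
∠(j17 + 4.1) = arctan(17/4.1) = 76.44°
∠G(j17) = 24.10° − 76.44° = -52.34°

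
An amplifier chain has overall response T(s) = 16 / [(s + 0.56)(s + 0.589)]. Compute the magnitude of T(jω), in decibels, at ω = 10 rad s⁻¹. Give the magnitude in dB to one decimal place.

-15.9 dB

|j10 + 0.56| = √(10² + 0.56²) = 10.02
|j10 + 0.589| = √(10² + 0.589²) = 10.02
|T(j10)| = 16 / (10.02 × 10.02) = 0.15947
20 log₁₀(0.15947) = -15.95 dB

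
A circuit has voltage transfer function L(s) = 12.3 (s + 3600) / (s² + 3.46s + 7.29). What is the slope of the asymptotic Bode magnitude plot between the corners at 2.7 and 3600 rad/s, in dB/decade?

-40 dB/decade

In this band the factors already past their corner are: complex pole pair at ωₙ ≈ 2.7; net slope = -40 dB/decade.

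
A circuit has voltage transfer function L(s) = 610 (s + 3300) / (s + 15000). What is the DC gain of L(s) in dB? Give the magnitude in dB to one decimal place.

L(0) = 610 × 3300 / 15000 = 134.2
20 log₁₀(134.2) = 42.56 dB

42.6 dB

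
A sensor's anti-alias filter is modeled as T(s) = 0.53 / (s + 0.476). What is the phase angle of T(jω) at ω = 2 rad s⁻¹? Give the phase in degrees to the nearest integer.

∠(j2 + 0.476) = arctan(2/0.476) = 76.61°
∠T(j2) = −76.61° = -76.61°

-77°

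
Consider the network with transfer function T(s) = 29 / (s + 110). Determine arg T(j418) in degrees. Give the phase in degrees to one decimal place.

∠(j418 + 110) = arctan(418/110) = 75.26°
∠T(j418) = −75.26° = -75.26°

-75.3°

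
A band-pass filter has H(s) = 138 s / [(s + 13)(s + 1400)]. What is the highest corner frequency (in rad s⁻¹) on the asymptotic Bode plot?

1400 rad s⁻¹

Break frequencies occur at each pole and zero magnitude: 13 rad s⁻¹, 1400 rad s⁻¹.
The highest is 1400 rad s⁻¹.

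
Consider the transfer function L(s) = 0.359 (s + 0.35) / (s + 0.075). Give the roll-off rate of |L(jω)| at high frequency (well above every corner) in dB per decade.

With 1 zero and 1 pole, the high-frequency asymptotic slope is 20 × (1 − 1) = 0 dB/decade.

0 dB/decade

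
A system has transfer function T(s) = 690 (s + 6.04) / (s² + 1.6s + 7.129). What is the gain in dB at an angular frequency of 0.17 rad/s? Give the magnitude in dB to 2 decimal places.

55.37 dB

|j0.17 + 6.04| = √(0.17² + 6.04²) = 6.042
|(j0.17)² + 1.6(j0.17) + 7.129| = |7.1001 + j0.272| = 7.105
|T(j0.17)| = 690 × 6.042 / 7.105 = 586.78
20 log₁₀(586.78) = 55.370 dB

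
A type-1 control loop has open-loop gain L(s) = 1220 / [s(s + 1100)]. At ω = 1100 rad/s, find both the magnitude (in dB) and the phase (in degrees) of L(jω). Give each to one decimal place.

|L| = -62.9 dB, ∠L = -135.0°

|j1100 + 1100| = √(1100² + 1100²) = 1556
|j1100| = 1100
|L(j1100)| = 1220 / (1556 × 1100) = 0.00071295
20 log₁₀(0.00071295) = -62.94 dB
∠(j1100 + 1100) = arctan(1100/1100) = 45.00°
∠(j1100) = 90.00°
∠L(j1100) = − (45.00° + 90.00°) = -135.00°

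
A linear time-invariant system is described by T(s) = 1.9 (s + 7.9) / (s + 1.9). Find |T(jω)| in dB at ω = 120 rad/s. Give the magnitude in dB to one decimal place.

|j120 + 7.9| = √(120² + 7.9²) = 120.3
|j120 + 1.9| = √(120² + 1.9²) = 120
|T(j120)| = 1.9 × 120.3 / 120 = 1.9039
20 log₁₀(1.9039) = 5.59 dB

5.6 dB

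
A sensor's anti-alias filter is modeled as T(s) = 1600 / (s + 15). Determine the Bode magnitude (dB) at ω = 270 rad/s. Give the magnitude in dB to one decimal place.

|j270 + 15| = √(270² + 15²) = 270.4
|T(j270)| = 1600 / 270.4 = 5.9168
20 log₁₀(5.9168) = 15.44 dB

15.4 dB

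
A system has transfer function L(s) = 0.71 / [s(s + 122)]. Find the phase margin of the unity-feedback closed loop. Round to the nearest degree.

90°

Gain crossover: |L(jω)| = 1 at ω ≈ 0.00582 rad/s.
∠L(j0.00582) = −90° − arctan(0.00582/122) ≈ -90.00°
PM = 180° + (-90.00°) = 90.00°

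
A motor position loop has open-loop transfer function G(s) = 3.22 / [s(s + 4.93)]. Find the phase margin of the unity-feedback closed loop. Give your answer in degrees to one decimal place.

Gain crossover: |G(jω)| = 1 at ω ≈ 0.648 rad s⁻¹.
∠G(j0.648) = −90° − arctan(0.648/4.93) ≈ -97.48°
PM = 180° + (-97.48°) = 82.52°

82.5°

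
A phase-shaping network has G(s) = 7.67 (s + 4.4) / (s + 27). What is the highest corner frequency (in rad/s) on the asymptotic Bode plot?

Break frequencies occur at each pole and zero magnitude: 4.4 rad/s, 27 rad/s.
The highest is 27 rad/s.

27 rad/s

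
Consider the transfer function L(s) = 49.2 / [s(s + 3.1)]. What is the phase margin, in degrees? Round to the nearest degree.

Gain crossover: |L(jω)| = 1 at ω ≈ 6.68 rad/s.
∠L(j6.68) = −90° − arctan(6.68/3.1) ≈ -155.11°
PM = 180° + (-155.11°) = 24.89°

25°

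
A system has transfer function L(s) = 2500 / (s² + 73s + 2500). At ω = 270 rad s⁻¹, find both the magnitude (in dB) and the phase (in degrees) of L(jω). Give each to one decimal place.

|L| = -29.3 dB, ∠L = -164.4°

|(j270)² + 73(j270) + 2500| = |-70400 + j19710| = 7.311e+04
|L(j270)| = 2500 / 7.311e+04 = 0.034196
20 log₁₀(0.034196) = -29.32 dB
∠[(j270)² + 73(j270) + 2500] = ∠[-70400 + j19710] = 164.36°
∠L(j270) = −164.36° = -164.36°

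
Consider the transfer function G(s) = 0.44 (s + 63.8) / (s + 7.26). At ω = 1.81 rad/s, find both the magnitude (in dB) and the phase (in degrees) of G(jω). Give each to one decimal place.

|j1.81 + 63.8| = √(1.81² + 63.8²) = 63.83
|j1.81 + 7.26| = √(1.81² + 7.26²) = 7.482
|G(j1.81)| = 0.44 × 63.83 / 7.482 = 3.7533
20 log₁₀(3.7533) = 11.49 dB
∠(j1.81 + 63.8) = arctan(1.81/63.8) = 1.63°
∠(j1.81 + 7.26) = arctan(1.81/7.26) = 14.00°
∠G(j1.81) = 1.63° − 14.00° = -12.37°

|G| = 11.5 dB, ∠G = -12.4°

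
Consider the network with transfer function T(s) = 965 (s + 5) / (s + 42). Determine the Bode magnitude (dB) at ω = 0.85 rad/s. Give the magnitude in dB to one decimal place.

41.3 dB

|j0.85 + 5| = √(0.85² + 5²) = 5.072
|j0.85 + 42| = √(0.85² + 42²) = 42.01
|T(j0.85)| = 965 × 5.072 / 42.01 = 116.51
20 log₁₀(116.51) = 41.33 dB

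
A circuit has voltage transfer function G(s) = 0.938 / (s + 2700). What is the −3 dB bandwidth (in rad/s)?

For a single-pole low-pass, the −3 dB point is at the pole: ω = 2700 rad/s.

2700 rad/s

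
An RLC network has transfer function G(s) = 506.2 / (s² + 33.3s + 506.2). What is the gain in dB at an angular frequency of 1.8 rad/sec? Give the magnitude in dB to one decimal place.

|(j1.8)² + 33.3(j1.8) + 506.2| = |502.96 + j59.94| = 506.5
|G(j1.8)| = 506.2 / 506.5 = 0.99937
20 log₁₀(0.99937) = -0.01 dB

-0.0 dB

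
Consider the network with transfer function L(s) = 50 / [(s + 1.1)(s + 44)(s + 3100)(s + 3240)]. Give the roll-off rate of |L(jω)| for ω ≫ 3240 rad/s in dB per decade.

-80 dB/decade

With 0 zeros and 4 poles, the high-frequency asymptotic slope is 20 × (0 − 4) = -80 dB/decade.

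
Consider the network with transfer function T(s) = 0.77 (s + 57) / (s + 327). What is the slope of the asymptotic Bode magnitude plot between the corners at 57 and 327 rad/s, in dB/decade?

20 dB/decade

In this band the factors already past their corner are: zero at 57; net slope = 20 dB/decade.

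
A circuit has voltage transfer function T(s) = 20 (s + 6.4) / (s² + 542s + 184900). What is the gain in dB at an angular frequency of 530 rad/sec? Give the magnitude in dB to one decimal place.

|j530 + 6.4| = √(530² + 6.4²) = 530
|(j530)² + 542(j530) + 184900| = |-96000 + j2.8726e+05| = 3.029e+05
|T(j530)| = 20 × 530 / 3.029e+05 = 0.035
20 log₁₀(0.035) = -29.12 dB

-29.1 dB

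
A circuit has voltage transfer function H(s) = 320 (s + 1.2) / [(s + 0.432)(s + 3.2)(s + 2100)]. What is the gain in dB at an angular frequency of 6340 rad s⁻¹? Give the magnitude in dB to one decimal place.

|j6340 + 1.2| = √(6340² + 1.2²) = 6340
|j6340 + 0.432| = √(6340² + 0.432²) = 6340
|j6340 + 3.2| = √(6340² + 3.2²) = 6340
|j6340 + 2100| = √(6340² + 2100²) = 6679
|H(j6340)| = 320 × 6340 / (6340 × 6340 × 6679) = 7.5573e-06
20 log₁₀(7.5573e-06) = -102.43 dB

-102.4 dB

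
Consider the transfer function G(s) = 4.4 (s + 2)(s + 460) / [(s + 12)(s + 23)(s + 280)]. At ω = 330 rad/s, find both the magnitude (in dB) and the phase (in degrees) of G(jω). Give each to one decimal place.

|j330 + 2| = √(330² + 2²) = 330
|j330 + 460| = √(330² + 460²) = 566.1
|j330 + 12| = √(330² + 12²) = 330.2
|j330 + 23| = √(330² + 23²) = 330.8
|j330 + 280| = √(330² + 280²) = 432.8
|G(j330)| = 4.4 × 330 × 566.1 / (330.2 × 330.8 × 432.8) = 0.017388
20 log₁₀(0.017388) = -35.19 dB
∠(j330 + 2) = arctan(330/2) = 89.65°
∠(j330 + 460) = arctan(330/460) = 35.66°
∠(j330 + 12) = arctan(330/12) = 87.92°
∠(j330 + 23) = arctan(330/23) = 86.01°
∠(j330 + 280) = arctan(330/280) = 49.69°
∠G(j330) = 89.65° + 35.66° − (87.92° + 86.01° + 49.69°) = -98.31°

|G| = -35.2 dB, ∠G = -98.3 deg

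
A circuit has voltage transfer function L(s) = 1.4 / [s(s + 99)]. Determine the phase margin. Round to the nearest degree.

90°

Gain crossover: |L(jω)| = 1 at ω ≈ 0.0141 rad s⁻¹.
∠L(j0.0141) = −90° − arctan(0.0141/99) ≈ -90.01°
PM = 180° + (-90.01°) = 89.99°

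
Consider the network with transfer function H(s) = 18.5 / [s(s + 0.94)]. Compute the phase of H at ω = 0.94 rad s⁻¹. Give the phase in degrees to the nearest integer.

∠(j0.94 + 0.94) = arctan(0.94/0.94) = 45.00°
∠(j0.94) = 90.00°
∠H(j0.94) = − (45.00° + 90.00°) = -135.00°

-135 deg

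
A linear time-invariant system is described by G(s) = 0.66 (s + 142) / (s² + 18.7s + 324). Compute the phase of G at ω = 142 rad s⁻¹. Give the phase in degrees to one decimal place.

∠(j142 + 142) = arctan(142/142) = 45.00°
∠[(j142)² + 18.7(j142) + 324] = ∠[-19840 + j2655.4] = 172.38°
∠G(j142) = 45.00° − 172.38° = -127.38°

-127.4 deg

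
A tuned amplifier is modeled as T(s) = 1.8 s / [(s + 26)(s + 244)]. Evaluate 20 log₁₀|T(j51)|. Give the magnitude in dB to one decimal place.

-43.8 dB

|j51| = 51
|j51 + 26| = √(51² + 26²) = 57.25
|j51 + 244| = √(51² + 244²) = 249.3
|T(j51)| = 1.8 × 51 / (57.25 × 249.3) = 0.0064332
20 log₁₀(0.0064332) = -43.83 dB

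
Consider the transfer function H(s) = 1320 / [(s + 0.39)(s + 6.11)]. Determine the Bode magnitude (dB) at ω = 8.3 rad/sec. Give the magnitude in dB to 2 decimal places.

23.76 dB

|j8.3 + 0.39| = √(8.3² + 0.39²) = 8.309
|j8.3 + 6.11| = √(8.3² + 6.11²) = 10.31
|H(j8.3)| = 1320 / (8.309 × 10.31) = 15.414
20 log₁₀(15.414) = 23.758 dB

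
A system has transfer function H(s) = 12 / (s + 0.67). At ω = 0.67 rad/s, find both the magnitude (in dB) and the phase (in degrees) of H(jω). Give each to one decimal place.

|j0.67 + 0.67| = √(0.67² + 0.67²) = 0.9475
|H(j0.67)| = 12 / 0.9475 = 12.665
20 log₁₀(12.665) = 22.05 dB
∠(j0.67 + 0.67) = arctan(0.67/0.67) = 45.00°
∠H(j0.67) = −45.00° = -45.00°

|H| = 22.1 dB, ∠H = -45.0 deg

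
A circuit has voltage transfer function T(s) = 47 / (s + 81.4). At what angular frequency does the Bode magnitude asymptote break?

The single real pole at s = −81.4 gives a corner at ω = 81.4 rad/s.

81.4 rad/s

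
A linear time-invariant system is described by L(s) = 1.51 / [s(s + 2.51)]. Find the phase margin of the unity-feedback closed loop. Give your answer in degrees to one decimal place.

Gain crossover: |L(jω)| = 1 at ω ≈ 0.586 rad/s.
∠L(j0.586) = −90° − arctan(0.586/2.51) ≈ -103.14°
PM = 180° + (-103.14°) = 76.86°

76.9 deg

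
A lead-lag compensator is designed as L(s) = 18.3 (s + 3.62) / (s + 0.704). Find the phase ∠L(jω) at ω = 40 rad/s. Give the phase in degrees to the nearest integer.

-4°

∠(j40 + 3.62) = arctan(40/3.62) = 84.83°
∠(j40 + 0.704) = arctan(40/0.704) = 88.99°
∠L(j40) = 84.83° − 88.99° = -4.16°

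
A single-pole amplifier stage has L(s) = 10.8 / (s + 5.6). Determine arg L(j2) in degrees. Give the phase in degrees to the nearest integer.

-20°

∠(j2 + 5.6) = arctan(2/5.6) = 19.65°
∠L(j2) = −19.65° = -19.65°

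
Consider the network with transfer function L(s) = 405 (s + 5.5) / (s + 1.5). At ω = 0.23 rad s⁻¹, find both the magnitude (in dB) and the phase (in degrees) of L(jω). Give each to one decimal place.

|L| = 63.3 dB, ∠L = -6.3 deg

|j0.23 + 5.5| = √(0.23² + 5.5²) = 5.505
|j0.23 + 1.5| = √(0.23² + 1.5²) = 1.518
|L(j0.23)| = 405 × 5.505 / 1.518 = 1469.1
20 log₁₀(1469.1) = 63.34 dB
∠(j0.23 + 5.5) = arctan(0.23/5.5) = 2.39°
∠(j0.23 + 1.5) = arctan(0.23/1.5) = 8.72°
∠L(j0.23) = 2.39° − 8.72° = -6.32°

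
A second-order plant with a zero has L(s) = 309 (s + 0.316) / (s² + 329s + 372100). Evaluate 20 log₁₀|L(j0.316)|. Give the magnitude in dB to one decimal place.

|j0.316 + 0.316| = √(0.316² + 0.316²) = 0.4469
|(j0.316)² + 329(j0.316) + 372100| = |3.721e+05 + j103.96| = 3.721e+05
|L(j0.316)| = 309 × 0.4469 / 3.721e+05 = 0.00037111
20 log₁₀(0.00037111) = -68.61 dB

-68.6 dB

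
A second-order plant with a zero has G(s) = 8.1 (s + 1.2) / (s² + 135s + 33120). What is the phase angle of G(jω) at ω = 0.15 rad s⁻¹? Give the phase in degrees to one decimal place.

∠(j0.15 + 1.2) = arctan(0.15/1.2) = 7.13°
∠[(j0.15)² + 135(j0.15) + 33120] = ∠[33120 + j20.25] = 0.04°
∠G(j0.15) = 7.13° − 0.04° = 7.09°

7.1°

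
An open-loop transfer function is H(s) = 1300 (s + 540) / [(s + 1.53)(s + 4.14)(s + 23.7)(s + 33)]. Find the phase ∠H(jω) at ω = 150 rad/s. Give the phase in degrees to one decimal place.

-320.9 deg

∠(j150 + 540) = arctan(150/540) = 15.52°
∠(j150 + 1.53) = arctan(150/1.53) = 89.42°
∠(j150 + 4.14) = arctan(150/4.14) = 88.42°
∠(j150 + 23.7) = arctan(150/23.7) = 81.02°
∠(j150 + 33) = arctan(150/33) = 77.59°
∠H(j150) = 15.52° − (89.42° + 88.42° + 81.02° + 77.59°) = -320.92°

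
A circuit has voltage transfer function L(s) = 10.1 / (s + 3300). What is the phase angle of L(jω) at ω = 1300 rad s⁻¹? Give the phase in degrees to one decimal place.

∠(j1300 + 3300) = arctan(1300/3300) = 21.50°
∠L(j1300) = −21.50° = -21.50°

-21.5 deg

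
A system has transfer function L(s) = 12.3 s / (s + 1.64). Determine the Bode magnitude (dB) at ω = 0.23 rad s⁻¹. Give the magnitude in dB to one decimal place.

4.7 dB

|j0.23| = 0.23
|j0.23 + 1.64| = √(0.23² + 1.64²) = 1.656
|L(j0.23)| = 12.3 × 0.23 / 1.656 = 1.7083
20 log₁₀(1.7083) = 4.65 dB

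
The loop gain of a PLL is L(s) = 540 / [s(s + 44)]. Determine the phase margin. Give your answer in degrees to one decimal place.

Gain crossover: |L(jω)| = 1 at ω ≈ 11.9 rad/s.
∠L(j11.9) = −90° − arctan(11.9/44) ≈ -105.07°
PM = 180° + (-105.07°) = 74.93°

74.9°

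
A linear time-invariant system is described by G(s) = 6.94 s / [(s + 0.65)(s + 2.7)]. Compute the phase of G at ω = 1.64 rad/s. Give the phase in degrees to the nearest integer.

-10°

∠(j1.64) = 90.00°
∠(j1.64 + 0.65) = arctan(1.64/0.65) = 68.38°
∠(j1.64 + 2.7) = arctan(1.64/2.7) = 31.27°
∠G(j1.64) = 90.00° − (68.38° + 31.27°) = -9.65°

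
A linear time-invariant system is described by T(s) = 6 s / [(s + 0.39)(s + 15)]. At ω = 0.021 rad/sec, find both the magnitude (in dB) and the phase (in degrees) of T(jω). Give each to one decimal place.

|j0.021| = 0.021
|j0.021 + 0.39| = √(0.021² + 0.39²) = 0.3906
|j0.021 + 15| = √(0.021² + 15²) = 15
|T(j0.021)| = 6 × 0.021 / (0.3906 × 15) = 0.021507
20 log₁₀(0.021507) = -33.35 dB
∠(j0.021) = 90.00°
∠(j0.021 + 0.39) = arctan(0.021/0.39) = 3.08°
∠(j0.021 + 15) = arctan(0.021/15) = 0.08°
∠T(j0.021) = 90.00° − (3.08° + 0.08°) = 86.84°

|T| = -33.3 dB, ∠T = 86.8°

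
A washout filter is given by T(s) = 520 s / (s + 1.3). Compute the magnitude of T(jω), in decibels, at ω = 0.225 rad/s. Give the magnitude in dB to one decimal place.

39.0 dB

|j0.225| = 0.225
|j0.225 + 1.3| = √(0.225² + 1.3²) = 1.319
|T(j0.225)| = 520 × 0.225 / 1.319 = 88.682
20 log₁₀(88.682) = 38.96 dB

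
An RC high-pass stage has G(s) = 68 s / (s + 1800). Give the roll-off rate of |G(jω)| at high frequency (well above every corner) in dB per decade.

With 1 zero and 1 pole, the high-frequency asymptotic slope is 20 × (1 − 1) = 0 dB/decade.

0 dB/decade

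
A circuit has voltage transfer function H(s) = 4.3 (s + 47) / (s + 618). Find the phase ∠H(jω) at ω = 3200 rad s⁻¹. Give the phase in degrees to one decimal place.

10.1°

∠(j3200 + 47) = arctan(3200/47) = 89.16°
∠(j3200 + 618) = arctan(3200/618) = 79.07°
∠H(j3200) = 89.16° − 79.07° = 10.09°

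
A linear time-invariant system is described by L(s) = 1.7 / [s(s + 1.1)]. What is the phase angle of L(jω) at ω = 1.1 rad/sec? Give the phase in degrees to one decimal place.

-135.0 deg

∠(j1.1 + 1.1) = arctan(1.1/1.1) = 45.00°
∠(j1.1) = 90.00°
∠L(j1.1) = − (45.00° + 90.00°) = -135.00°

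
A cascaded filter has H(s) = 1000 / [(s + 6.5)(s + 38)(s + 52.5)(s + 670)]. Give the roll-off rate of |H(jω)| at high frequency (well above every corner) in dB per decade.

-80 dB/decade

With 0 zeros and 4 poles, the high-frequency asymptotic slope is 20 × (0 − 4) = -80 dB/decade.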